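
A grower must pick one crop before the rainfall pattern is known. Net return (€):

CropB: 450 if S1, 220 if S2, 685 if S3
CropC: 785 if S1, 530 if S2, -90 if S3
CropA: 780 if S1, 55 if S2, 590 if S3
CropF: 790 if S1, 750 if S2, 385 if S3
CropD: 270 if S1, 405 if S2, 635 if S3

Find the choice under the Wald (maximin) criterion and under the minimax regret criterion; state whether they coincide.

Row minima: CropB=220, CropC=-90, CropA=55, CropF=385, CropD=270
Best worst-case = 385 → CropF.
Column bests: S1=790, S2=750, S3=685.
CropB regrets: 340, 530, 0 → max 530
CropC regrets: 5, 220, 775 → max 775
CropA regrets: 10, 695, 95 → max 695
CropF regrets: 0, 0, 300 → max 300
CropD regrets: 520, 345, 50 → max 520
Smallest max regret = 300 → CropF.

maximin → CropF; minimax regret → CropF (agree)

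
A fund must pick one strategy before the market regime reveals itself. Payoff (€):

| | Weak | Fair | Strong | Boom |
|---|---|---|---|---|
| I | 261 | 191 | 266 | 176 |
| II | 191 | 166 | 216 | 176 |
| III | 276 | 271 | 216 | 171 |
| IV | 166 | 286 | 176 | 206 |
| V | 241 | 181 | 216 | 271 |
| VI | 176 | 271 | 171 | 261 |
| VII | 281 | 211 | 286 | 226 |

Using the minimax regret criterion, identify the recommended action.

VII

Column bests: Weak=281, Fair=286, Strong=286, Boom=271.
I regrets: 20, 95, 20, 95 → max 95
II regrets: 90, 120, 70, 95 → max 120
III regrets: 5, 15, 70, 100 → max 100
IV regrets: 115, 0, 110, 65 → max 115
V regrets: 40, 105, 70, 0 → max 105
VI regrets: 105, 15, 115, 10 → max 115
VII regrets: 0, 75, 0, 45 → max 75
Smallest max regret = 75 → VII.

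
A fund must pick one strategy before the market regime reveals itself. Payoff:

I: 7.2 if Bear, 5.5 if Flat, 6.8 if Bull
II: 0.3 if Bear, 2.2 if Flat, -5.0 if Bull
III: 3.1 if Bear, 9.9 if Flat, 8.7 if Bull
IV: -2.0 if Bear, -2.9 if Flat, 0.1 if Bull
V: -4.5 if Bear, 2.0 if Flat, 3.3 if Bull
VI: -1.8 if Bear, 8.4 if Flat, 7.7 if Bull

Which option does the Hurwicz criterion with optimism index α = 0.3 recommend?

I

I: 0.3·7.2 + 0.7·5.5 = 6.01
II: 0.3·2.2 + 0.7·(-5.0) = -2.84
III: 0.3·9.9 + 0.7·3.1 = 5.14
IV: 0.3·0.1 + 0.7·(-2.9) = -2
V: 0.3·3.3 + 0.7·(-4.5) = -2.16
VI: 0.3·8.4 + 0.7·(-1.8) = 1.26
Highest Hurwicz score = 6.01 → I.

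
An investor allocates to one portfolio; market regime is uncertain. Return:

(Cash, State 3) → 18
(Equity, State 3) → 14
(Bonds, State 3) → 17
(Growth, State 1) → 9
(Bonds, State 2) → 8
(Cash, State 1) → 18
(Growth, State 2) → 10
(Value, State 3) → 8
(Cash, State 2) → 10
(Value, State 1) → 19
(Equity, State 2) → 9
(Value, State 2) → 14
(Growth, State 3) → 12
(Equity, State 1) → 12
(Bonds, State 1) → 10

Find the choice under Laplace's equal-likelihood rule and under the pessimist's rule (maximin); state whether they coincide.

Row averages: Value=41/3, Equity=35/3, Growth=31/3, Bonds=35/3, Cash=46/3
Highest average = 46/3 → Cash.
Row minima: Value=8, Equity=9, Growth=9, Bonds=8, Cash=10
Best worst-case = 10 → Cash.

laplace → Cash; maximin → Cash (agree)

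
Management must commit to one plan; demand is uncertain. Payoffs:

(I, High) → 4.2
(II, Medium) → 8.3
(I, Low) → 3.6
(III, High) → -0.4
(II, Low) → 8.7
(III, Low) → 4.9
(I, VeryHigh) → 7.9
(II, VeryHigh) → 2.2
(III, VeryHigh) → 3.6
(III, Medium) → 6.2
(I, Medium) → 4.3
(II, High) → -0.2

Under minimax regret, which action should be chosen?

III

Column bests: Low=8.7, Medium=8.3, High=4.2, VeryHigh=7.9.
I regrets: 5.1, 4.0, 0.0, 0.0 → max 5.1
II regrets: 0.0, 0.0, 4.4, 5.7 → max 5.7
III regrets: 3.8, 2.1, 4.6, 4.3 → max 4.6
Smallest max regret = 4.6 → III.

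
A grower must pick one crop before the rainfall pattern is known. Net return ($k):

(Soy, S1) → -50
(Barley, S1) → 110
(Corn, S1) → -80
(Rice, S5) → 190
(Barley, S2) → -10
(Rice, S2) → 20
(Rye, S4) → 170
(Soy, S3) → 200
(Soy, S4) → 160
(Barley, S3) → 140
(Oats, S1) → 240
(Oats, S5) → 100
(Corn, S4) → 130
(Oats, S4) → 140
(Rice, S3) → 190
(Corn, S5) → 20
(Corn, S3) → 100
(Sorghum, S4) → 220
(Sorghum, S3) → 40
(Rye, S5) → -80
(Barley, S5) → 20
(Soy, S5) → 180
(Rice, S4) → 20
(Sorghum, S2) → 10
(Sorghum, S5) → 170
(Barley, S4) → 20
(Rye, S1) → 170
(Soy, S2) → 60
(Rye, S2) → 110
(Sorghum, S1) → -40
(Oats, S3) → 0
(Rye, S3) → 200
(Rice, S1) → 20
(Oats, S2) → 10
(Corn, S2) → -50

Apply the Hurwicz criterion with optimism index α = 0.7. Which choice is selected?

Oats

Corn: 0.7·130 + 0.3·(-80) = 67
Soy: 0.7·200 + 0.3·(-50) = 125
Barley: 0.7·140 + 0.3·(-10) = 95
Rye: 0.7·200 + 0.3·(-80) = 116
Rice: 0.7·190 + 0.3·20 = 139
Sorghum: 0.7·220 + 0.3·(-40) = 142
Oats: 0.7·240 + 0.3·0 = 168
Highest Hurwicz score = 168 → Oats.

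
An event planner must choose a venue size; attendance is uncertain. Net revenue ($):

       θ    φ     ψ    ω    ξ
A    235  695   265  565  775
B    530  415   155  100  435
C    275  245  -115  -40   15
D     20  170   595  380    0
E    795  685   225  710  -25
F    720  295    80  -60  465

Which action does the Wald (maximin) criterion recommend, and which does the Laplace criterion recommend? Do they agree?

Row minima: A=235, B=100, C=-115, D=0, E=-25, F=-60
Best worst-case = 235 → A.
Row averages: A=507, B=327, C=76, D=233, E=478, F=300
Highest average = 507 → A.

maximin → A; laplace → A (agree)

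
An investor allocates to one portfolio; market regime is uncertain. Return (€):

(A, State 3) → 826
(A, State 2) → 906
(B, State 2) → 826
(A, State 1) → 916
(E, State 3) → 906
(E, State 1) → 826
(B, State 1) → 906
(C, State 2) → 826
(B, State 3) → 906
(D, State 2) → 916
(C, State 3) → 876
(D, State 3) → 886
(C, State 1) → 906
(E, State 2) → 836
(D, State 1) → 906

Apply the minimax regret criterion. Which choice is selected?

Column bests: State 1=916, State 2=916, State 3=906.
A regrets: 0, 10, 80 → max 80
B regrets: 10, 90, 0 → max 90
C regrets: 10, 90, 30 → max 90
D regrets: 10, 0, 20 → max 20
E regrets: 90, 80, 0 → max 90
Smallest max regret = 20 → D.

D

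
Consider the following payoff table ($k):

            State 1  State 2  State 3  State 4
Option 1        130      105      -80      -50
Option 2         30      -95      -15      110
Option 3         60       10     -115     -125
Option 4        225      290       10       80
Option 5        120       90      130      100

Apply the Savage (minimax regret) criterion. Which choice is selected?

Option 4

Column bests: State 1=225, State 2=290, State 3=130, State 4=110.
Option 1 regrets: 95, 185, 210, 160 → max 210
Option 2 regrets: 195, 385, 145, 0 → max 385
Option 3 regrets: 165, 280, 245, 235 → max 280
Option 4 regrets: 0, 0, 120, 30 → max 120
Option 5 regrets: 105, 200, 0, 10 → max 200
Smallest max regret = 120 → Option 4.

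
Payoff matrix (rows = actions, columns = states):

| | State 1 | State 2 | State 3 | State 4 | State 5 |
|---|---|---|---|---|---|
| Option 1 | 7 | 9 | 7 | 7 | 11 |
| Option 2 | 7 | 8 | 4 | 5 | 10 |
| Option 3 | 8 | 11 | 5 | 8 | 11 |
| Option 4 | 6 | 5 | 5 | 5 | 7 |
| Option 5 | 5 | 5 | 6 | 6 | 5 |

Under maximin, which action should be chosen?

Option 1

Row minima: Option 1=7, Option 2=4, Option 3=5, Option 4=5, Option 5=5
Best worst-case = 7 → Option 1.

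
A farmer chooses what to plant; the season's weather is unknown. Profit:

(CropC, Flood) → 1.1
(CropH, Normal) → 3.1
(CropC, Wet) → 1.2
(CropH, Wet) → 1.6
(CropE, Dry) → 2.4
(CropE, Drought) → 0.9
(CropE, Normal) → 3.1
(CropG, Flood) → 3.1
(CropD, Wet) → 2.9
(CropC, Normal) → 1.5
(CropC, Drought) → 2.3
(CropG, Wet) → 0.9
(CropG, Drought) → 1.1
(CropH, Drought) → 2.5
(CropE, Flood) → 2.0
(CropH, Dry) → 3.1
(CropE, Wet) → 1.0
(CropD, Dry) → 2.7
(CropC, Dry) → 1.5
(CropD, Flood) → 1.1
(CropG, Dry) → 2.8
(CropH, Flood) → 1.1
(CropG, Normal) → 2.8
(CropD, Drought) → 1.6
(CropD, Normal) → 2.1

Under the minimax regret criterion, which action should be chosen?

CropE

Column bests: Drought=2.5, Dry=3.1, Normal=3.1, Wet=2.9, Flood=3.1.
CropE regrets: 1.6, 0.7, 0.0, 1.9, 1.1 → max 1.9
CropD regrets: 0.9, 0.4, 1.0, 0.0, 2.0 → max 2.0
CropG regrets: 1.4, 0.3, 0.3, 2.0, 0.0 → max 2.0
CropC regrets: 0.2, 1.6, 1.6, 1.7, 2.0 → max 2.0
CropH regrets: 0.0, 0.0, 0.0, 1.3, 2.0 → max 2.0
Smallest max regret = 1.9 → CropE.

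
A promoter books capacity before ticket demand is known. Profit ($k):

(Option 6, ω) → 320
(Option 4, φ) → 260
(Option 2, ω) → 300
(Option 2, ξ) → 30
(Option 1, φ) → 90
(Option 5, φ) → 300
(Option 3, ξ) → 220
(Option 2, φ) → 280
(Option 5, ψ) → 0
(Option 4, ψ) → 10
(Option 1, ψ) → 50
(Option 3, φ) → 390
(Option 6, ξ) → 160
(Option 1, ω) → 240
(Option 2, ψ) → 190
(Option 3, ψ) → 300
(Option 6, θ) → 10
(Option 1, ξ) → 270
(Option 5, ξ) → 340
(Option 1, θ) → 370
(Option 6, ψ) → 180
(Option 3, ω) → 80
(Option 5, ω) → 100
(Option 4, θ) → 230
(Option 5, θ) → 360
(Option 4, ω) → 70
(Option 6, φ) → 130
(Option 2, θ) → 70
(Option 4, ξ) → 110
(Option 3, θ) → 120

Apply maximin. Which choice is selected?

Option 3

Row minima: Option 1=50, Option 2=30, Option 3=80, Option 4=10, Option 5=0, Option 6=10
Best worst-case = 80 → Option 3.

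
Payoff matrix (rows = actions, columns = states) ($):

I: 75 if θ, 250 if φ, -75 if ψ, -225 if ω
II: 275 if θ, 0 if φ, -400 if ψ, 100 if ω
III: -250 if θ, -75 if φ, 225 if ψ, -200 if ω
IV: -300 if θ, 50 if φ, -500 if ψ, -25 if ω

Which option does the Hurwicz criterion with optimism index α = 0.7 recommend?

I: 0.7·250 + 0.3·(-225) = 107.5
II: 0.7·275 + 0.3·(-400) = 72.5
III: 0.7·225 + 0.3·(-250) = 82.5
IV: 0.7·50 + 0.3·(-500) = -115
Highest Hurwicz score = 107.5 → I.

I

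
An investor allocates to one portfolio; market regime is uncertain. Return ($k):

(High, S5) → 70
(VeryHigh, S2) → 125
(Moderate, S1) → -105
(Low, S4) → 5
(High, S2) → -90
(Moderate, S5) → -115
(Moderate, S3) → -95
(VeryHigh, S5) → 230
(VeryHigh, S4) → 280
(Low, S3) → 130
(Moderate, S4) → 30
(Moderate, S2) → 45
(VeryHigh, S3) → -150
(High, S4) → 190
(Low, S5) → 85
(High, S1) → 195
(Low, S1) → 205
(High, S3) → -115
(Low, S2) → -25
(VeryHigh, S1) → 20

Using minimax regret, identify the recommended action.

Column bests: S1=205, S2=125, S3=130, S4=280, S5=230.
Low regrets: 0, 150, 0, 275, 145 → max 275
Moderate regrets: 310, 80, 225, 250, 345 → max 345
High regrets: 10, 215, 245, 90, 160 → max 245
VeryHigh regrets: 185, 0, 280, 0, 0 → max 280
Smallest max regret = 245 → High.

High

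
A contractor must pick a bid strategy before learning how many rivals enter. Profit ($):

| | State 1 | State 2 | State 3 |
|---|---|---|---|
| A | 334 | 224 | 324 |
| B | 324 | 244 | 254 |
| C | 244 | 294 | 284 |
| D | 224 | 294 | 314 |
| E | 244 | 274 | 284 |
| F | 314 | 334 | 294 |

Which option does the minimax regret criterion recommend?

F

Column bests: State 1=334, State 2=334, State 3=324.
A regrets: 0, 110, 0 → max 110
B regrets: 10, 90, 70 → max 90
C regrets: 90, 40, 40 → max 90
D regrets: 110, 40, 10 → max 110
E regrets: 90, 60, 40 → max 90
F regrets: 20, 0, 30 → max 30
Smallest max regret = 30 → F.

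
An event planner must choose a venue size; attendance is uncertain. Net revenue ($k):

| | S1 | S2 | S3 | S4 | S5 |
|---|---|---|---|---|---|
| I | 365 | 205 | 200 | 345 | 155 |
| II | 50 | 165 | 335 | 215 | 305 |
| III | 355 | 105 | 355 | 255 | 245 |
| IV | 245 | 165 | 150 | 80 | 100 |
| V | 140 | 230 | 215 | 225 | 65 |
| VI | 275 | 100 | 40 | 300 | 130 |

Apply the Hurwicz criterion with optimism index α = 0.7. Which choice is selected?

I: 0.7·365 + 0.3·155 = 302
II: 0.7·335 + 0.3·50 = 249.5
III: 0.7·355 + 0.3·105 = 280
IV: 0.7·245 + 0.3·80 = 195.5
V: 0.7·230 + 0.3·65 = 180.5
VI: 0.7·300 + 0.3·40 = 222
Highest Hurwicz score = 302 → I.

I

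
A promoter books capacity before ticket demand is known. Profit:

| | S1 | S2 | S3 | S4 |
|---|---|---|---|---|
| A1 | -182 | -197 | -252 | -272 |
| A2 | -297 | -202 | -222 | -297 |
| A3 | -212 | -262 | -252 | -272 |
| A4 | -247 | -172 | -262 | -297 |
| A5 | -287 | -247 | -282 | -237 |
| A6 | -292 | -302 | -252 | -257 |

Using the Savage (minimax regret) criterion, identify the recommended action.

A1

Column bests: S1=-182, S2=-172, S3=-222, S4=-237.
A1 regrets: 0, 25, 30, 35 → max 35
A2 regrets: 115, 30, 0, 60 → max 115
A3 regrets: 30, 90, 30, 35 → max 90
A4 regrets: 65, 0, 40, 60 → max 65
A5 regrets: 105, 75, 60, 0 → max 105
A6 regrets: 110, 130, 30, 20 → max 130
Smallest max regret = 35 → A1.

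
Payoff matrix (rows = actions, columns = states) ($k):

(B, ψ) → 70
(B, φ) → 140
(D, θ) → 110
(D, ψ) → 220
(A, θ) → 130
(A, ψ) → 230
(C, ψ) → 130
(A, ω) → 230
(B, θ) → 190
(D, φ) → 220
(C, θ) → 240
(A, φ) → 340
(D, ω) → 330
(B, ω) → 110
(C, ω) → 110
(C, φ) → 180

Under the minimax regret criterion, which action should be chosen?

A

Column bests: θ=240, φ=340, ψ=230, ω=330.
A regrets: 110, 0, 0, 100 → max 110
B regrets: 50, 200, 160, 220 → max 220
C regrets: 0, 160, 100, 220 → max 220
D regrets: 130, 120, 10, 0 → max 130
Smallest max regret = 110 → A.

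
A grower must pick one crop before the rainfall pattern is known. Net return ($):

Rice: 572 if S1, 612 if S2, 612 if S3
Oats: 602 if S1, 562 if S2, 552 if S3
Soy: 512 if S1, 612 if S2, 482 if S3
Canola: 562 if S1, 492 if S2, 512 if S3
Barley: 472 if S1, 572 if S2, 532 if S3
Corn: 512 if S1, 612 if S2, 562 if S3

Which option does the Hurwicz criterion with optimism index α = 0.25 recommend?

Rice: 0.25·612 + 0.75·572 = 582
Oats: 0.25·602 + 0.75·552 = 564.5
Soy: 0.25·612 + 0.75·482 = 514.5
Canola: 0.25·562 + 0.75·492 = 509.5
Barley: 0.25·572 + 0.75·472 = 497
Corn: 0.25·612 + 0.75·512 = 537
Highest Hurwicz score = 582 → Rice.

Rice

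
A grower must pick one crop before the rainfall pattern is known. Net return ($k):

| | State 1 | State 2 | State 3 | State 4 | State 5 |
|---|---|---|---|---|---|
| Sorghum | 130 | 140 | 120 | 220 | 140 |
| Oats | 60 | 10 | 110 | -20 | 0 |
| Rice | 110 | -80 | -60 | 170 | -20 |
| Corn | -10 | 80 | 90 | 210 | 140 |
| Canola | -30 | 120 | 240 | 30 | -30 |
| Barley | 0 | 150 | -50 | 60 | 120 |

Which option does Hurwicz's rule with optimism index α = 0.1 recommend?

Sorghum

Sorghum: 0.1·220 + 0.9·120 = 130
Oats: 0.1·110 + 0.9·(-20) = -7
Rice: 0.1·170 + 0.9·(-80) = -55
Corn: 0.1·210 + 0.9·(-10) = 12
Canola: 0.1·240 + 0.9·(-30) = -3
Barley: 0.1·150 + 0.9·(-50) = -30
Highest Hurwicz score = 130 → Sorghum.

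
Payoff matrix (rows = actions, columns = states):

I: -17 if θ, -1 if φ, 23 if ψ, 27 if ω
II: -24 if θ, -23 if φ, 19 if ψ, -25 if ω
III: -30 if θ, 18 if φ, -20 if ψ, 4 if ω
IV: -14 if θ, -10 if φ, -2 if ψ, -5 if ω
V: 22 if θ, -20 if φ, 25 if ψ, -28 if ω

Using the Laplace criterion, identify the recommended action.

Row averages: I=8, II=-13.25, III=-7, IV=-7.75, V=-0.25
Highest average = 8 → I.

I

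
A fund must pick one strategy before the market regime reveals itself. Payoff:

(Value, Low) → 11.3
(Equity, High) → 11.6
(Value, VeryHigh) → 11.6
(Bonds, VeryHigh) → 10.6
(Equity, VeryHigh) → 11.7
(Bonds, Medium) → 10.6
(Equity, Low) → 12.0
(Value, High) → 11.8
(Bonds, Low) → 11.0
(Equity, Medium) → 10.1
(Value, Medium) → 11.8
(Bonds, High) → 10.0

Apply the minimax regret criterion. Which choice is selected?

Value

Column bests: Low=12.0, Medium=11.8, High=11.8, VeryHigh=11.7.
Bonds regrets: 1.0, 1.2, 1.8, 1.1 → max 1.8
Value regrets: 0.7, 0.0, 0.0, 0.1 → max 0.7
Equity regrets: 0.0, 1.7, 0.2, 0.0 → max 1.7
Smallest max regret = 0.7 → Value.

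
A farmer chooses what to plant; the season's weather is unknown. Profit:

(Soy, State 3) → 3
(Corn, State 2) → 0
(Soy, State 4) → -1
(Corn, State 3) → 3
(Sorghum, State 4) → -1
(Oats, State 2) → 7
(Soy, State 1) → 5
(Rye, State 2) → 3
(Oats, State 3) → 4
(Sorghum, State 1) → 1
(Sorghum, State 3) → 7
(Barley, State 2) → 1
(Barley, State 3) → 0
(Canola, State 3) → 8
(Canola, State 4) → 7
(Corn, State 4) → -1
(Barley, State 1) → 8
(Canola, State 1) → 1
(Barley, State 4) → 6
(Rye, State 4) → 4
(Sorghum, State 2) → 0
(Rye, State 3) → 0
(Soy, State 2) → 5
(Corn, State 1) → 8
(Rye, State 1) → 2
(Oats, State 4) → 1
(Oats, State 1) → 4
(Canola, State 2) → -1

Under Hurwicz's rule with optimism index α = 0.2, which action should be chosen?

Barley: 0.2·8 + 0.8·0 = 1.6
Canola: 0.2·8 + 0.8·(-1) = 0.8
Corn: 0.2·8 + 0.8·(-1) = 0.8
Rye: 0.2·4 + 0.8·0 = 0.8
Oats: 0.2·7 + 0.8·1 = 2.2
Soy: 0.2·5 + 0.8·(-1) = 0.2
Sorghum: 0.2·7 + 0.8·(-1) = 0.6
Highest Hurwicz score = 2.2 → Oats.

Oats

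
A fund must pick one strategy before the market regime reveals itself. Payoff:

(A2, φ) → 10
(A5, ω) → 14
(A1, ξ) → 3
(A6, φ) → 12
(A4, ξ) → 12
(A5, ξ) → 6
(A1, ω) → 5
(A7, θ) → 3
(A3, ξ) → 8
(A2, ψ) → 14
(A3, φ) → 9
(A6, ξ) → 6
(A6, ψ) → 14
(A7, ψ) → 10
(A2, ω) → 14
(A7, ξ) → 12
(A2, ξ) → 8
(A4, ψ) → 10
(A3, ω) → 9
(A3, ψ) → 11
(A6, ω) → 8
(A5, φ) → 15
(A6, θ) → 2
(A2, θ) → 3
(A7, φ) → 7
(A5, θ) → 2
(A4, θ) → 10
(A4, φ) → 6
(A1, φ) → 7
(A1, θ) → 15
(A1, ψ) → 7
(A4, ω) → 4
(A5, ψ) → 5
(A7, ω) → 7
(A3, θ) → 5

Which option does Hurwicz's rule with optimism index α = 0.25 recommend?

A1: 0.25·15 + 0.75·3 = 6
A2: 0.25·14 + 0.75·3 = 5.75
A3: 0.25·11 + 0.75·5 = 6.5
A4: 0.25·12 + 0.75·4 = 6
A5: 0.25·15 + 0.75·2 = 5.25
A6: 0.25·14 + 0.75·2 = 5
A7: 0.25·12 + 0.75·3 = 5.25
Highest Hurwicz score = 6.5 → A3.

A3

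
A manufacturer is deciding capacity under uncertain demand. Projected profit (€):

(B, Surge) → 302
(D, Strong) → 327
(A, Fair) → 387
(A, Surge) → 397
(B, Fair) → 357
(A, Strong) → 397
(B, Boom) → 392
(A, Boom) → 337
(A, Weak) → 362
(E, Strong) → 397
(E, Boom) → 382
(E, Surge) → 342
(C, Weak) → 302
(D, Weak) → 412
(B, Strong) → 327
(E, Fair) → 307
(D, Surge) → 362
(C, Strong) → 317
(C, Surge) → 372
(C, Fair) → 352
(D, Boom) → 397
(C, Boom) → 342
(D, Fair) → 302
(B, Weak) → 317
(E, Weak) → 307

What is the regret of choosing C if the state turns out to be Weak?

110

Best payoff under Weak is 412.
Regret = 412 − 302 = 110.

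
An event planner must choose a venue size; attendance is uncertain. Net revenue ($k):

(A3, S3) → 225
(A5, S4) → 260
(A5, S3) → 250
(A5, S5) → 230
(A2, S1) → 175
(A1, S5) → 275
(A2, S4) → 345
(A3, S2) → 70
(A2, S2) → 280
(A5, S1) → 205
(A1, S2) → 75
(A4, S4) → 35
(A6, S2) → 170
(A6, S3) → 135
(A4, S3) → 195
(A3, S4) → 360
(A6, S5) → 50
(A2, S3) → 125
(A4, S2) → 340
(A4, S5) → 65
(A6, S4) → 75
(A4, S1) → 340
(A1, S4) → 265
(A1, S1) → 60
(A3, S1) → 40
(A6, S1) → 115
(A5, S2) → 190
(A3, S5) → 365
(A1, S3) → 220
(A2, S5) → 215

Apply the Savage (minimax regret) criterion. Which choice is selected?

A5

Column bests: S1=340, S2=340, S3=250, S4=360, S5=365.
A1 regrets: 280, 265, 30, 95, 90 → max 280
A2 regrets: 165, 60, 125, 15, 150 → max 165
A3 regrets: 300, 270, 25, 0, 0 → max 300
A4 regrets: 0, 0, 55, 325, 300 → max 325
A5 regrets: 135, 150, 0, 100, 135 → max 150
A6 regrets: 225, 170, 115, 285, 315 → max 315
Smallest max regret = 150 → A5.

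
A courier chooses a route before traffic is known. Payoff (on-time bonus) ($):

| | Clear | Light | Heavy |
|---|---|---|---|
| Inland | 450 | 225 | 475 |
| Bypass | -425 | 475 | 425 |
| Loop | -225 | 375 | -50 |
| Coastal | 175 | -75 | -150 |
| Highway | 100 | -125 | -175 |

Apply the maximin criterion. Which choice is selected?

Inland

Row minima: Inland=225, Bypass=-425, Loop=-225, Coastal=-150, Highway=-175
Best worst-case = 225 → Inland.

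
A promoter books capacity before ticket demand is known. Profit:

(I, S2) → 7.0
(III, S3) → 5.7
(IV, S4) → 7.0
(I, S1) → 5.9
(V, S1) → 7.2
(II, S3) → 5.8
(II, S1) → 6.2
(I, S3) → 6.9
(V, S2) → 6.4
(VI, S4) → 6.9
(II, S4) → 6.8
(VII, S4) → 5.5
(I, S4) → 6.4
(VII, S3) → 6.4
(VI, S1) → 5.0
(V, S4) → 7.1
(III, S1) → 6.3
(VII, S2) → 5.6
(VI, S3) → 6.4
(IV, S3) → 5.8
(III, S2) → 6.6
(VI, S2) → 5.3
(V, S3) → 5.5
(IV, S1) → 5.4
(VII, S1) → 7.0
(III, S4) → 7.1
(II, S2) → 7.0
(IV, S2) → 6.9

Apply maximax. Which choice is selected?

Row maxima: I=7.0, II=7.0, III=7.1, IV=7.0, V=7.2, VI=6.9, VII=7.0
Best best-case = 7.2 → V.

V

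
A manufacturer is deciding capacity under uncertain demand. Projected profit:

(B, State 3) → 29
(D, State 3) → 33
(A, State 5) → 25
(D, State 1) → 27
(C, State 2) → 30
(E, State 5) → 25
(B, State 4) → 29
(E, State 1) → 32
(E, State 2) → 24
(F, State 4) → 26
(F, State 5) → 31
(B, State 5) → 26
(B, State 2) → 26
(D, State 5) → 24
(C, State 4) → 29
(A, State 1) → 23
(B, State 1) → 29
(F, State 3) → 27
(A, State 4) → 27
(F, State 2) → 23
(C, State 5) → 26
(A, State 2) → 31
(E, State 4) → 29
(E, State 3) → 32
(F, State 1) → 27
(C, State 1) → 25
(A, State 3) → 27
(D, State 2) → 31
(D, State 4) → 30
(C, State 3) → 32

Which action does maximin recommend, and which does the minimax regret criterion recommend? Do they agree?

Row minima: A=23, B=26, C=25, D=24, E=24, F=23
Best worst-case = 26 → B.
Column bests: State 1=32, State 2=31, State 3=33, State 4=30, State 5=31.
A regrets: 9, 0, 6, 3, 6 → max 9
B regrets: 3, 5, 4, 1, 5 → max 5
C regrets: 7, 1, 1, 1, 5 → max 7
D regrets: 5, 0, 0, 0, 7 → max 7
E regrets: 0, 7, 1, 1, 6 → max 7
F regrets: 5, 8, 6, 4, 0 → max 8
Smallest max regret = 5 → B.

maximin → B; minimax regret → B (agree)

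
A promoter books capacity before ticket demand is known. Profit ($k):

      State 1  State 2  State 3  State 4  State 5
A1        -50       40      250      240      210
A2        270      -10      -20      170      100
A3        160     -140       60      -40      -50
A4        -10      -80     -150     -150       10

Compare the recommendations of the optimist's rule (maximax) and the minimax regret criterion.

maximax → A2; minimax regret → A2 (agree)

Row maxima: A1=250, A2=270, A3=160, A4=10
Best best-case = 270 → A2.
Column bests: State 1=270, State 2=40, State 3=250, State 4=240, State 5=210.
A1 regrets: 320, 0, 0, 0, 0 → max 320
A2 regrets: 0, 50, 270, 70, 110 → max 270
A3 regrets: 110, 180, 190, 280, 260 → max 280
A4 regrets: 280, 120, 400, 390, 200 → max 400
Smallest max regret = 270 → A2.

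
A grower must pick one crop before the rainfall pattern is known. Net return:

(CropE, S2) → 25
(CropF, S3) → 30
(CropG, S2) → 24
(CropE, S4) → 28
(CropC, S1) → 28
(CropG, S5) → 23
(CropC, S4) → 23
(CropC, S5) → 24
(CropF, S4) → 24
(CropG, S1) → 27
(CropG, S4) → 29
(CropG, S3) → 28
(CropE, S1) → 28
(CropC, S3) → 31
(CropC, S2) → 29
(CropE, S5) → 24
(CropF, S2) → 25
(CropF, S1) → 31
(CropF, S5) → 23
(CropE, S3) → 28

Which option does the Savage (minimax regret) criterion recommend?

Column bests: S1=31, S2=29, S3=31, S4=29, S5=24.
CropC regrets: 3, 0, 0, 6, 0 → max 6
CropE regrets: 3, 4, 3, 1, 0 → max 4
CropF regrets: 0, 4, 1, 5, 1 → max 5
CropG regrets: 4, 5, 3, 0, 1 → max 5
Smallest max regret = 4 → CropE.

CropE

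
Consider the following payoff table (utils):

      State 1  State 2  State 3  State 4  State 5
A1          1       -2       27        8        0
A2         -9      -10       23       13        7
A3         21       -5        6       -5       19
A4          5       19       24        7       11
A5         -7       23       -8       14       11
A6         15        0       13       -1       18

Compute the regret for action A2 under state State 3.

Best payoff under State 3 is 27.
Regret = 27 − 23 = 4.

4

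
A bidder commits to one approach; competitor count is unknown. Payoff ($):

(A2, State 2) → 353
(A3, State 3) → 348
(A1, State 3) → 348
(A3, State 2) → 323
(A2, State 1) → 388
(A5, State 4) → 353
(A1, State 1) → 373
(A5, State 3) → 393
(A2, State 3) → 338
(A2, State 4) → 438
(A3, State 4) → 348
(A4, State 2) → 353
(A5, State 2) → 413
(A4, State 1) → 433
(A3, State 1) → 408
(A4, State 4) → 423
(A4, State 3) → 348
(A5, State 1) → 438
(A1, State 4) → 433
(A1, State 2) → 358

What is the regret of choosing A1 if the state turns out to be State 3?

45

Best payoff under State 3 is 393.
Regret = 393 − 348 = 45.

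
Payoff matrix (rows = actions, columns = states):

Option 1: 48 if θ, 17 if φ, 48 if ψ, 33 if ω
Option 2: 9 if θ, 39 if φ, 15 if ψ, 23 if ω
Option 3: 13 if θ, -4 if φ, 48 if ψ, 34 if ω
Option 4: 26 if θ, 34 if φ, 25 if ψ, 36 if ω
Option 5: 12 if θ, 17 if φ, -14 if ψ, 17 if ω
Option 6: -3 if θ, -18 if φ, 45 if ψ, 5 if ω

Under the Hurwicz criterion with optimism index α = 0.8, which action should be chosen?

Option 1: 0.8·48 + 0.2·17 = 41.8
Option 2: 0.8·39 + 0.2·9 = 33
Option 3: 0.8·48 + 0.2·(-4) = 37.6
Option 4: 0.8·36 + 0.2·25 = 33.8
Option 5: 0.8·17 + 0.2·(-14) = 10.8
Option 6: 0.8·45 + 0.2·(-18) = 32.4
Highest Hurwicz score = 41.8 → Option 1.

Option 1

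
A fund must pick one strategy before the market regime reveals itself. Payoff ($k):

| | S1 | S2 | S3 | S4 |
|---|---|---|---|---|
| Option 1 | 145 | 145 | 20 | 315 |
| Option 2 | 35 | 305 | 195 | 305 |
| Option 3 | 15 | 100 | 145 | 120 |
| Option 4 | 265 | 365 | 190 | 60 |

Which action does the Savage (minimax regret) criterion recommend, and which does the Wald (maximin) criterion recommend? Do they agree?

minimax regret → Option 1; maximin → Option 4 (disagree)

Column bests: S1=265, S2=365, S3=195, S4=315.
Option 1 regrets: 120, 220, 175, 0 → max 220
Option 2 regrets: 230, 60, 0, 10 → max 230
Option 3 regrets: 250, 265, 50, 195 → max 265
Option 4 regrets: 0, 0, 5, 255 → max 255
Smallest max regret = 220 → Option 1.
Row minima: Option 1=20, Option 2=35, Option 3=15, Option 4=60
Best worst-case = 60 → Option 4.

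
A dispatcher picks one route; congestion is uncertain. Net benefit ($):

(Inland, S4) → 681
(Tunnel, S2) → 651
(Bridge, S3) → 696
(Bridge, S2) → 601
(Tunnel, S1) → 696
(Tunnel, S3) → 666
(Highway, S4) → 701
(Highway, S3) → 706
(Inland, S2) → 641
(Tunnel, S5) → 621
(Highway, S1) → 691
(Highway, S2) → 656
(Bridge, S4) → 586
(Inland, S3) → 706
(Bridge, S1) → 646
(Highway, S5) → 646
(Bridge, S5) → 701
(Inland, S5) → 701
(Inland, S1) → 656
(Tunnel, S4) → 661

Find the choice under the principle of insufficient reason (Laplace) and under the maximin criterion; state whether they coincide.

Row averages: Inland=677, Bridge=646, Highway=680, Tunnel=659
Highest average = 680 → Highway.
Row minima: Inland=641, Bridge=586, Highway=646, Tunnel=621
Best worst-case = 646 → Highway.

laplace → Highway; maximin → Highway (agree)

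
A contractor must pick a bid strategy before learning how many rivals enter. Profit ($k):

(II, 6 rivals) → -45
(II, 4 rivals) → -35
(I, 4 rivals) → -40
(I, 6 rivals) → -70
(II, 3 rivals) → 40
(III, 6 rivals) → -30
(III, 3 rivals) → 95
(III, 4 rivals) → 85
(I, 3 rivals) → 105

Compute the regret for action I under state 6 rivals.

40

Best payoff under 6 rivals is -30.
Regret = -30 − (-70) = 40.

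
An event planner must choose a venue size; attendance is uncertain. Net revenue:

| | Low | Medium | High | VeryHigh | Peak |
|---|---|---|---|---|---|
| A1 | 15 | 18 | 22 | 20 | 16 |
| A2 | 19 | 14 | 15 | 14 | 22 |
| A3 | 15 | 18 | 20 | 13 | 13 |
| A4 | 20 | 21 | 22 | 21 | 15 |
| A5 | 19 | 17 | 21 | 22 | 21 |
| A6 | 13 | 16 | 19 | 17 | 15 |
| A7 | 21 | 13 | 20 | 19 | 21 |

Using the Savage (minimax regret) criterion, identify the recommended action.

A5

Column bests: Low=21, Medium=21, High=22, VeryHigh=22, Peak=22.
A1 regrets: 6, 3, 0, 2, 6 → max 6
A2 regrets: 2, 7, 7, 8, 0 → max 8
A3 regrets: 6, 3, 2, 9, 9 → max 9
A4 regrets: 1, 0, 0, 1, 7 → max 7
A5 regrets: 2, 4, 1, 0, 1 → max 4
A6 regrets: 8, 5, 3, 5, 7 → max 8
A7 regrets: 0, 8, 2, 3, 1 → max 8
Smallest max regret = 4 → A5.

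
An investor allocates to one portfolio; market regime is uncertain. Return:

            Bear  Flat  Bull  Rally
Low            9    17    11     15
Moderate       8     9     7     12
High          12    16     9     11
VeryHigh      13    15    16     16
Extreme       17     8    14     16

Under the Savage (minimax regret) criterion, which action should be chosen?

VeryHigh

Column bests: Bear=17, Flat=17, Bull=16, Rally=16.
Low regrets: 8, 0, 5, 1 → max 8
Moderate regrets: 9, 8, 9, 4 → max 9
High regrets: 5, 1, 7, 5 → max 7
VeryHigh regrets: 4, 2, 0, 0 → max 4
Extreme regrets: 0, 9, 2, 0 → max 9
Smallest max regret = 4 → VeryHigh.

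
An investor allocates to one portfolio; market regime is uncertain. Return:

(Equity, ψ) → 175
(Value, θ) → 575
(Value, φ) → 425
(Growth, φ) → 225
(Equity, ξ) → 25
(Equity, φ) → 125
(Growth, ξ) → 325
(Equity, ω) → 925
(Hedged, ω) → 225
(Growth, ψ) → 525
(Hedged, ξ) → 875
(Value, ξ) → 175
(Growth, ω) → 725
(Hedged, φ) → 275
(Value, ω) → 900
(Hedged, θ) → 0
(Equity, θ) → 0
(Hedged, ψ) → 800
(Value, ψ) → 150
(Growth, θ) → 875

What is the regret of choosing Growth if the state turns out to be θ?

0

Best payoff under θ is 875.
Regret = 875 − 875 = 0.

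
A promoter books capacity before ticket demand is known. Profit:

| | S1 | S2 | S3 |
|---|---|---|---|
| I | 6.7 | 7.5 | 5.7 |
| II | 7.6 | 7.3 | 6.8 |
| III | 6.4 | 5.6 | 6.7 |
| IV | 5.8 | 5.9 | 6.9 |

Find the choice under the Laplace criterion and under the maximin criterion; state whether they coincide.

laplace → II; maximin → II (agree)

Row averages: I=199/30, II=217/30, III=187/30, IV=6.2
Highest average = 217/30 → II.
Row minima: I=5.7, II=6.8, III=5.6, IV=5.8
Best worst-case = 6.8 → II.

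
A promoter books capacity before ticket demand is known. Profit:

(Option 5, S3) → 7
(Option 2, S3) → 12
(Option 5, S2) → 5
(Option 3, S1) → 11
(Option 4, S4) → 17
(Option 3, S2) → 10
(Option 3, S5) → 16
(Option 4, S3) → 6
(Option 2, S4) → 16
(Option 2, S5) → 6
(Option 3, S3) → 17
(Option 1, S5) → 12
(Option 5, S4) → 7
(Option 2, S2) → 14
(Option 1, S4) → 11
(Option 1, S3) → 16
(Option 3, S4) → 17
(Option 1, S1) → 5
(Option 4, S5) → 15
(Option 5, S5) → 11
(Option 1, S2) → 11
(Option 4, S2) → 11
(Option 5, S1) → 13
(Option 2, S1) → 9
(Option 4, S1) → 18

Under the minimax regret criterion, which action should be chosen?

Column bests: S1=18, S2=14, S3=17, S4=17, S5=16.
Option 1 regrets: 13, 3, 1, 6, 4 → max 13
Option 2 regrets: 9, 0, 5, 1, 10 → max 10
Option 3 regrets: 7, 4, 0, 0, 0 → max 7
Option 4 regrets: 0, 3, 11, 0, 1 → max 11
Option 5 regrets: 5, 9, 10, 10, 5 → max 10
Smallest max regret = 7 → Option 3.

Option 3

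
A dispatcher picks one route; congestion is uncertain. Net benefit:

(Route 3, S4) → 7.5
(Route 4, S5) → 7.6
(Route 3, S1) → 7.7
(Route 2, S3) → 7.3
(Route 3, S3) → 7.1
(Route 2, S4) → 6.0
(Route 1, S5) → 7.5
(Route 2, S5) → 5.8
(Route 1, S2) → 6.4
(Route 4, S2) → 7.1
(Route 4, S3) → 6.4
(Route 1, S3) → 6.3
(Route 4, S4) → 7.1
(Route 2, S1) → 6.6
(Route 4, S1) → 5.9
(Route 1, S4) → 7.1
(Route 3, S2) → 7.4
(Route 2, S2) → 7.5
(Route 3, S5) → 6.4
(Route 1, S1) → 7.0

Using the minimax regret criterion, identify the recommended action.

Column bests: S1=7.7, S2=7.5, S3=7.3, S4=7.5, S5=7.6.
Route 1 regrets: 0.7, 1.1, 1.0, 0.4, 0.1 → max 1.1
Route 2 regrets: 1.1, 0.0, 0.0, 1.5, 1.8 → max 1.8
Route 3 regrets: 0.0, 0.1, 0.2, 0.0, 1.2 → max 1.2
Route 4 regrets: 1.8, 0.4, 0.9, 0.4, 0.0 → max 1.8
Smallest max regret = 1.1 → Route 1.

Route 1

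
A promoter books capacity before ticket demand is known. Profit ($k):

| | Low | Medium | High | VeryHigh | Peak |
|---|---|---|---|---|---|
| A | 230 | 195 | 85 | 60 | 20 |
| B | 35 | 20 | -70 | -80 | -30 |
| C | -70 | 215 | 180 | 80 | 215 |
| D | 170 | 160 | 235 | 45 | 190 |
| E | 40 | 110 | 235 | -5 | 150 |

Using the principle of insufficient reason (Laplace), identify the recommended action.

Row averages: A=118, B=-25, C=124, D=160, E=106
Highest average = 160 → D.

D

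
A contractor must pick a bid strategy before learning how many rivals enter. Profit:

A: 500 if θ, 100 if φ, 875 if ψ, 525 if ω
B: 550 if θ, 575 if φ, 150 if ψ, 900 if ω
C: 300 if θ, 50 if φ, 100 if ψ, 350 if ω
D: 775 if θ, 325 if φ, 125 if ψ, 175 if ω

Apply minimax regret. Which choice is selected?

A

Column bests: θ=775, φ=575, ψ=875, ω=900.
A regrets: 275, 475, 0, 375 → max 475
B regrets: 225, 0, 725, 0 → max 725
C regrets: 475, 525, 775, 550 → max 775
D regrets: 0, 250, 750, 725 → max 750
Smallest max regret = 475 → A.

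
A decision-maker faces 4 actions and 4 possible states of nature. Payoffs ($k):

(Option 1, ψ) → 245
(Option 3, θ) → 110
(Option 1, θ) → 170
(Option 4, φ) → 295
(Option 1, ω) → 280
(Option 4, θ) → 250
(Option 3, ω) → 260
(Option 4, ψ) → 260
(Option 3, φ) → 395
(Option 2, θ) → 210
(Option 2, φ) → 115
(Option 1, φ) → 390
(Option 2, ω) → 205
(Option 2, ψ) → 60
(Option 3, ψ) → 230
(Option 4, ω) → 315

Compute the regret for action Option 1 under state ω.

Best payoff under ω is 315.
Regret = 315 − 280 = 35.

35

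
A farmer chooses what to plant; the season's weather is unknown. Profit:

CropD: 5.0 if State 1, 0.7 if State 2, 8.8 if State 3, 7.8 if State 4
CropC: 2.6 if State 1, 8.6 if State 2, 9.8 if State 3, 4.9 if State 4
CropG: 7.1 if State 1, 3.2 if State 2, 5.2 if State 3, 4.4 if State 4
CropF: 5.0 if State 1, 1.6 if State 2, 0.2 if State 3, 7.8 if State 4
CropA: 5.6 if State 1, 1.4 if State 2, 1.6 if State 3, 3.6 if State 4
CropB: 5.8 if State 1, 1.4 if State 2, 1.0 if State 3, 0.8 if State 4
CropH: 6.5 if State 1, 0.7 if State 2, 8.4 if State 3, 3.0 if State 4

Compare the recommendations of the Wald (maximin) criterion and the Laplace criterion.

Row minima: CropD=0.7, CropC=2.6, CropG=3.2, CropF=0.2, CropA=1.4, CropB=0.8, CropH=0.7
Best worst-case = 3.2 → CropG.
Row averages: CropD=5.575, CropC=6.475, CropG=4.975, CropF=3.65, CropA=3.05, CropB=2.25, CropH=4.65
Highest average = 6.475 → CropC.

maximin → CropG; laplace → CropC (disagree)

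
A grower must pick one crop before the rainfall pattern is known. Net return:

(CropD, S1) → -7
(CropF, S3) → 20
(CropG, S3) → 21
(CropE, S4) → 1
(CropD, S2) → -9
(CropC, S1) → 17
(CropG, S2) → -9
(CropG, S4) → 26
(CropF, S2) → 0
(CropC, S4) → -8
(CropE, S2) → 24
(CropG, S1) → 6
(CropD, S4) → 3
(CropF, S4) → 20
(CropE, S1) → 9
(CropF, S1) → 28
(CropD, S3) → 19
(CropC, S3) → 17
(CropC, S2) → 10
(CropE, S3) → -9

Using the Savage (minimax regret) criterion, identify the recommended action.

Column bests: S1=28, S2=24, S3=21, S4=26.
CropF regrets: 0, 24, 1, 6 → max 24
CropE regrets: 19, 0, 30, 25 → max 30
CropC regrets: 11, 14, 4, 34 → max 34
CropG regrets: 22, 33, 0, 0 → max 33
CropD regrets: 35, 33, 2, 23 → max 35
Smallest max regret = 24 → CropF.

CropF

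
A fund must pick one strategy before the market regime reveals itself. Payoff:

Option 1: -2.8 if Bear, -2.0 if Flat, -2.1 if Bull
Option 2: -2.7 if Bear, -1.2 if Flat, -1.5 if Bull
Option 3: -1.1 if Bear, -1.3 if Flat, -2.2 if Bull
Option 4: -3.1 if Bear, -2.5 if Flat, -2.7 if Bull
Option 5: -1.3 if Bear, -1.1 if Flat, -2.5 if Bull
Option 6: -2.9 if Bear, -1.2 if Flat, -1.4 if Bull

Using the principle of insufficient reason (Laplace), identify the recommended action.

Row averages: Option 1=-2.3, Option 2=-1.8, Option 3=-23/15, Option 4=-83/30, Option 5=-49/30, Option 6=-11/6
Highest average = -23/15 → Option 3.

Option 3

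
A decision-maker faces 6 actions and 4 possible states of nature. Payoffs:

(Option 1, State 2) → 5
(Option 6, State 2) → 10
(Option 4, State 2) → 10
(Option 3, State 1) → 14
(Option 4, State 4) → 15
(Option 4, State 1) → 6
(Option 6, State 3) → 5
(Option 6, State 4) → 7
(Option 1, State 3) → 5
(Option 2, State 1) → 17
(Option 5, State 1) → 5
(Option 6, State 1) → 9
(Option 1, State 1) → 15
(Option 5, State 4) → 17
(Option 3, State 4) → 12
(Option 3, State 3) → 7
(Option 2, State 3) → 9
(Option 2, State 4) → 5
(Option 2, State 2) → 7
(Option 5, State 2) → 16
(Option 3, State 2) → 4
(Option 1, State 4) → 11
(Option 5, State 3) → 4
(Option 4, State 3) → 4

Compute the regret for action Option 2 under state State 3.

Best payoff under State 3 is 9.
Regret = 9 − 9 = 0.

0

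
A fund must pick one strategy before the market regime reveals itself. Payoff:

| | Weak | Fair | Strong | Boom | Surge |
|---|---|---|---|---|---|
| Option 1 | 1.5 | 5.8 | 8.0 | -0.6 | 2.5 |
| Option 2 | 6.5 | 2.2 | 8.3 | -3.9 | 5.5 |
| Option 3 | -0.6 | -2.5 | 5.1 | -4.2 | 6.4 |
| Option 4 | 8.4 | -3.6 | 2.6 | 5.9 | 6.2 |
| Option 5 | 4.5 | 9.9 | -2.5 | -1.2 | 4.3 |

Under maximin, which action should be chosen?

Option 1

Row minima: Option 1=-0.6, Option 2=-3.9, Option 3=-4.2, Option 4=-3.6, Option 5=-2.5
Best worst-case = -0.6 → Option 1.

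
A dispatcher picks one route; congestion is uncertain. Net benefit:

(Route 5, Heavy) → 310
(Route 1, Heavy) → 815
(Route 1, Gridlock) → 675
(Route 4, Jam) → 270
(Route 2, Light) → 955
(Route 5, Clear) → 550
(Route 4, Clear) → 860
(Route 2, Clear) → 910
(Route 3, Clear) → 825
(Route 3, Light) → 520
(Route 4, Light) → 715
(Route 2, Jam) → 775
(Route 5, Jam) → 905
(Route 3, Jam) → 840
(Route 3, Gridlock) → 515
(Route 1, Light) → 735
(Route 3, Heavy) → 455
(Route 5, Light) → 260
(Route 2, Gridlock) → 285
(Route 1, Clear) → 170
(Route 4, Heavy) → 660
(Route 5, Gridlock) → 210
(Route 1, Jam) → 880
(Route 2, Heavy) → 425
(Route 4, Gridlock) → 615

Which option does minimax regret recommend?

Route 2

Column bests: Clear=910, Light=955, Heavy=815, Jam=905, Gridlock=675.
Route 1 regrets: 740, 220, 0, 25, 0 → max 740
Route 2 regrets: 0, 0, 390, 130, 390 → max 390
Route 3 regrets: 85, 435, 360, 65, 160 → max 435
Route 4 regrets: 50, 240, 155, 635, 60 → max 635
Route 5 regrets: 360, 695, 505, 0, 465 → max 695
Smallest max regret = 390 → Route 2.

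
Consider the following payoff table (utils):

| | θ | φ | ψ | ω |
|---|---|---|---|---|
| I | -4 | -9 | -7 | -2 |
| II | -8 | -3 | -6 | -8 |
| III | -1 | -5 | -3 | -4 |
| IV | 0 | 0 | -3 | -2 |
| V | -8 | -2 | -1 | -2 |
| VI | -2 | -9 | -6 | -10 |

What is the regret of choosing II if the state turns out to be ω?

Best payoff under ω is -2.
Regret = -2 − (-8) = 6.

6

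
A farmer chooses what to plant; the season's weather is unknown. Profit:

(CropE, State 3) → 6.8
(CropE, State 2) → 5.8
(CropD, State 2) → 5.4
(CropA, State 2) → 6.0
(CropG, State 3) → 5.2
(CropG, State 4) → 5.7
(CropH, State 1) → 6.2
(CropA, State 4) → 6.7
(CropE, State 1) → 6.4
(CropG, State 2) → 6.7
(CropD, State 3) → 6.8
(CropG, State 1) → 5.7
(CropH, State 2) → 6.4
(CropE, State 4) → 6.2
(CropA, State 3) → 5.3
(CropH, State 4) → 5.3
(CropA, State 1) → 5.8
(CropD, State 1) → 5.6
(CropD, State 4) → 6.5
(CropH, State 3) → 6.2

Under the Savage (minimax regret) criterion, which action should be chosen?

Column bests: State 1=6.4, State 2=6.7, State 3=6.8, State 4=6.7.
CropA regrets: 0.6, 0.7, 1.5, 0.0 → max 1.5
CropH regrets: 0.2, 0.3, 0.6, 1.4 → max 1.4
CropE regrets: 0.0, 0.9, 0.0, 0.5 → max 0.9
CropG regrets: 0.7, 0.0, 1.6, 1.0 → max 1.6
CropD regrets: 0.8, 1.3, 0.0, 0.2 → max 1.3
Smallest max regret = 0.9 → CropE.

CropE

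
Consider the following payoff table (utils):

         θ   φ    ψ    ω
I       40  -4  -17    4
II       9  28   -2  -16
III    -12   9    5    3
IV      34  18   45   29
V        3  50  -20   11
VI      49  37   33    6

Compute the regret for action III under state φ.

41

Best payoff under φ is 50.
Regret = 50 − 9 = 41.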